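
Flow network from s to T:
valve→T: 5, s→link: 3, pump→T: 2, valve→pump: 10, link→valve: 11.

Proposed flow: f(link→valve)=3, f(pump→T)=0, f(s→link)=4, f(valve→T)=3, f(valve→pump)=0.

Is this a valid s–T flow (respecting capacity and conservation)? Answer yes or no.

Capacity violated on s→link: flow 4 > capacity 3.

No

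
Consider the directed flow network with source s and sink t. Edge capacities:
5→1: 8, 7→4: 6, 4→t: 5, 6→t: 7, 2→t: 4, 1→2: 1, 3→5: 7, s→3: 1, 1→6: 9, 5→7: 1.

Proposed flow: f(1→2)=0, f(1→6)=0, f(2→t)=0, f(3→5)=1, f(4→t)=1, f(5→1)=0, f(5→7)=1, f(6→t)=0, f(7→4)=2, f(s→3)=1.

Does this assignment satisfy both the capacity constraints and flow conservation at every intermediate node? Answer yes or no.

No

Conservation fails at 7: inflow 1 ≠ outflow 2.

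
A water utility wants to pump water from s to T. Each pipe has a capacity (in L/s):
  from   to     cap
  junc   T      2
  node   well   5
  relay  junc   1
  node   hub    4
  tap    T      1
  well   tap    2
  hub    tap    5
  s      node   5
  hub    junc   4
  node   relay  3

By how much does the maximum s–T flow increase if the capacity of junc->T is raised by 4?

Original max flow = 3.
After raising cap(junc->T), augmenting paths through that edge carry 2 more units.
New max flow = 5. Increase = 2.

2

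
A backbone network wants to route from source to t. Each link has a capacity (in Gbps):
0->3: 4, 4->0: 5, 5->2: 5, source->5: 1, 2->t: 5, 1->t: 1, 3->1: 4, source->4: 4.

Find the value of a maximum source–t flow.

Augment source->5->2->t: bottleneck 1. Total 1.
Augment source->4->0->3->1->t: bottleneck 1. Total 2.
No augmenting path remains in the residual graph.

2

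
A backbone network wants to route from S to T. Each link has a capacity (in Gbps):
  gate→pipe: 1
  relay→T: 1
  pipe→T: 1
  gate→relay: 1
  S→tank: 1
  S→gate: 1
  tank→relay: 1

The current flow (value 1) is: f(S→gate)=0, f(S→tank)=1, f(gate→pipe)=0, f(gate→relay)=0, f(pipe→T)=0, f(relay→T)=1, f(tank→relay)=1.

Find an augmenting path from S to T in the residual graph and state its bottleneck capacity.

S→gate→pipe→T, bottleneck 1

Residual along S→gate→pipe→T: S→gate: 1, gate→pipe: 1, pipe→T: 1.
Bottleneck = min = 1.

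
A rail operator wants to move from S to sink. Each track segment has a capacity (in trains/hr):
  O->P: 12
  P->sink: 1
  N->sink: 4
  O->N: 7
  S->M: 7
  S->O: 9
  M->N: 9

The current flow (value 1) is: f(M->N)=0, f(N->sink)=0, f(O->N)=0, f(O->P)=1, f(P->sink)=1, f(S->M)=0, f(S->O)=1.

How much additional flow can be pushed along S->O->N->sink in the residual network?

4

Residual capacities along the path: S->O: 8, O->N: 7, N->sink: 4.
Minimum is 4.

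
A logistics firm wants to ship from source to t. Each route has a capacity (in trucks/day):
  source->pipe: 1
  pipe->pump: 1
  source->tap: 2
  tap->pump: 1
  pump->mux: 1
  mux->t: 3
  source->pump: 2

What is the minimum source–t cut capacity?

Max flow = 1 (via 1 augmenting path).
In the residual at optimum, the set reachable from source is {pipe, pump, source, tap}.
Cut edges: pump->mux (cap 1). Sum = 1.

1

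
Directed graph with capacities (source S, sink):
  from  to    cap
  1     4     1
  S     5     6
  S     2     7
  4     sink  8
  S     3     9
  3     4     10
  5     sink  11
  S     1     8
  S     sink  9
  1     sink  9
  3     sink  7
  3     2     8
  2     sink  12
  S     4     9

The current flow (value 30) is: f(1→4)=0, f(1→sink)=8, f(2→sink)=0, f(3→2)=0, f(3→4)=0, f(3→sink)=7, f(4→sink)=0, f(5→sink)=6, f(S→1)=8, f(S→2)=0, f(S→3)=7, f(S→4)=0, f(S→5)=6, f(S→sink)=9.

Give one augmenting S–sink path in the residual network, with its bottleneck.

S→2→sink, bottleneck 7

Residual along S→2→sink: S→2: 7, 2→sink: 12.
Bottleneck = min = 7.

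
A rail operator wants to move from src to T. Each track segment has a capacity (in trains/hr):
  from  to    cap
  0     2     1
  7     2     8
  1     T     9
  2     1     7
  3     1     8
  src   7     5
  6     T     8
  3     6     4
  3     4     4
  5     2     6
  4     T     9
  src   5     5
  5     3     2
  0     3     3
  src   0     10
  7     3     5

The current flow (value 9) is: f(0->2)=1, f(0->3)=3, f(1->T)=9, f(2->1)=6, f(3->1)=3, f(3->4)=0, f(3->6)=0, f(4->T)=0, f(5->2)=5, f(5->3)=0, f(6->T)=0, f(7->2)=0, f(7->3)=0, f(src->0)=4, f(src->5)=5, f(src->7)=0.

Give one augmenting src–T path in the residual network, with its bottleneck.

Residual along src->7->3->4->T: src->7: 5, 7->3: 5, 3->4: 4, 4->T: 9.
Bottleneck = min = 4.

src->7->3->4->T, bottleneck 4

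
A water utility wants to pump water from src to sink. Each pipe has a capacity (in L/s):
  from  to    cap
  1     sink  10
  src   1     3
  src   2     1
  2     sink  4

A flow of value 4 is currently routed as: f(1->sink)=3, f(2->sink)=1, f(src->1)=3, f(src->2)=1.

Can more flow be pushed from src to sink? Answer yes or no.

No

Residual reachable from src: {src}; sink is not reachable.
Saturated cut: src->2, src->1 with total capacity 4 = current flow value. Flow is maximum.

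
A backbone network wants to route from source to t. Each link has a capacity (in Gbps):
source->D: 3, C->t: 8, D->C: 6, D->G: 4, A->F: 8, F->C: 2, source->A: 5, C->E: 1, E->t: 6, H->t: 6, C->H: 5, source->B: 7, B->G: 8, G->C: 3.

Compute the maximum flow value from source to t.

Augment source->D->C->t: bottleneck 3. Total 3.
Augment source->B->G->C->t: bottleneck 3. Total 6.
Augment source->A->F->C->t: bottleneck 2. Total 8.
No augmenting path remains in the residual graph.

8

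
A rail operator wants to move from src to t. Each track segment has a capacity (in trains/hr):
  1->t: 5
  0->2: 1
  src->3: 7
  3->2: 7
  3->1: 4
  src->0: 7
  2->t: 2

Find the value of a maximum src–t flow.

Augment src->0->2->t: bottleneck 1. Total 1.
Augment src->3->2->t: bottleneck 1. Total 2.
Augment src->3->1->t: bottleneck 4. Total 6.
No augmenting path remains in the residual graph.

6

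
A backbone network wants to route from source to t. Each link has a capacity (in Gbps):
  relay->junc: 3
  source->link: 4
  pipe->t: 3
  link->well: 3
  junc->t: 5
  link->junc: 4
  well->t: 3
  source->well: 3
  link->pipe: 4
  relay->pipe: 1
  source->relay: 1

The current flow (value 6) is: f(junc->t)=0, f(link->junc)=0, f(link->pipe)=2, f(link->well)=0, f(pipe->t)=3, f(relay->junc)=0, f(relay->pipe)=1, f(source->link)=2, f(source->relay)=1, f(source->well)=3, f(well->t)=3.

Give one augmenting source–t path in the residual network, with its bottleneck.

Residual along source->link->junc->t: source->link: 2, link->junc: 4, junc->t: 5.
Bottleneck = min = 2.

source->link->junc->t, bottleneck 2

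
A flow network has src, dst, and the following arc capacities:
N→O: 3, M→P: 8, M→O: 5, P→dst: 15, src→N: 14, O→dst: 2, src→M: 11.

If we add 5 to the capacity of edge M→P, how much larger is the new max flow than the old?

3

Original max flow = 10.
After raising cap(M→P), augmenting paths through that edge carry 3 more units.
New max flow = 13. Increase = 3.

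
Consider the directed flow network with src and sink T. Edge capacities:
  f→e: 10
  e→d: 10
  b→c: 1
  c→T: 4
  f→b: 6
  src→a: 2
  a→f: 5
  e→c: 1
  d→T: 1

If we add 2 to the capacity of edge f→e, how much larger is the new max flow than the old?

Original max flow = 2.
Edge f→e does not cross the min cut (source side {src}), so extra capacity there cannot help.
New max flow = 2. Increase = 0.

0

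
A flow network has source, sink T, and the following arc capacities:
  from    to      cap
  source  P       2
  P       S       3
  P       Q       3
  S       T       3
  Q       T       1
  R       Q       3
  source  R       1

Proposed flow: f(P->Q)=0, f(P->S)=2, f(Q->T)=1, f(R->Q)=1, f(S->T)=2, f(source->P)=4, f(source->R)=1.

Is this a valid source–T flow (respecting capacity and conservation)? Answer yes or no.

No

Capacity violated on source->P: flow 4 > capacity 2.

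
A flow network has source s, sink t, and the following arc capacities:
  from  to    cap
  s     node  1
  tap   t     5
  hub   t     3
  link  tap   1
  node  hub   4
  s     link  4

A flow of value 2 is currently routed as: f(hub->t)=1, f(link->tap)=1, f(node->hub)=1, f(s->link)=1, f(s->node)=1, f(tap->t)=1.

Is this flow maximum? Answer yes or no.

Yes

Residual reachable from s: {link, s}; t is not reachable.
Saturated cut: link->tap, s->node with total capacity 2 = current flow value. Flow is maximum.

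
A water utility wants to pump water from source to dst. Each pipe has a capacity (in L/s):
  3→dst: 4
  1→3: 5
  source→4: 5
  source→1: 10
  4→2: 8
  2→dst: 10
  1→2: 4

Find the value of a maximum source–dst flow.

Augment source→1→3→dst: bottleneck 4. Total 4.
Augment source→1→2→dst: bottleneck 4. Total 8.
Augment source→4→2→dst: bottleneck 5. Total 13.
No augmenting path remains in the residual graph.

13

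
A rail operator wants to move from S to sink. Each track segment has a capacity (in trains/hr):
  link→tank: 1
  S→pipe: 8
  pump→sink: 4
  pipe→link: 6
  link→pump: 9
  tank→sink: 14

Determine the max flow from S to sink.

Augment S→pipe→link→tank→sink: bottleneck 1. Total 1.
Augment S→pipe→link→pump→sink: bottleneck 4. Total 5.
No augmenting path remains in the residual graph.

5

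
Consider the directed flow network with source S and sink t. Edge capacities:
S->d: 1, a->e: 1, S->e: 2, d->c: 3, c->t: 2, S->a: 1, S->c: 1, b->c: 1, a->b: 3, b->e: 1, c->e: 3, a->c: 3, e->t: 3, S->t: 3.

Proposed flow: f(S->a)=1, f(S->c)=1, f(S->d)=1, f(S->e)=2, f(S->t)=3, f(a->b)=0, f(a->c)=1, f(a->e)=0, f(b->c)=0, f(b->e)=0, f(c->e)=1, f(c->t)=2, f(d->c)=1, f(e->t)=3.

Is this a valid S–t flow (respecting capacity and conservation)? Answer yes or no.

Yes

Every edge has 0 ≤ f(e) ≤ cap(e).
At each intermediate node, inflow equals outflow.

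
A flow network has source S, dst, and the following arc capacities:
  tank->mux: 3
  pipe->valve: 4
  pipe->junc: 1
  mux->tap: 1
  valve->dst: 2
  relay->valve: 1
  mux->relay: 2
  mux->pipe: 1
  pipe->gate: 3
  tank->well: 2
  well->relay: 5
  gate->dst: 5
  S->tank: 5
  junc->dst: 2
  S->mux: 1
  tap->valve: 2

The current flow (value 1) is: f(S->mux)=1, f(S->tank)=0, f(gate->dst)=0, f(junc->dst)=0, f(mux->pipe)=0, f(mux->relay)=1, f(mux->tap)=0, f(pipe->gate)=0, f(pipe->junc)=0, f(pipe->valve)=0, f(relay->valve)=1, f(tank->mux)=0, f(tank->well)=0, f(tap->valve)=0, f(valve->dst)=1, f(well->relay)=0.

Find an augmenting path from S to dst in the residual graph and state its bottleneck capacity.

S->tank->mux->pipe->gate->dst, bottleneck 1

Residual along S->tank->mux->pipe->gate->dst: S->tank: 5, tank->mux: 3, mux->pipe: 1, pipe->gate: 3, gate->dst: 5.
Bottleneck = min = 1.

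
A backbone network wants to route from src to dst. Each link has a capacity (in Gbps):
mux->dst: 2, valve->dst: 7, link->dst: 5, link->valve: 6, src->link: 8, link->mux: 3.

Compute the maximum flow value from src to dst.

Augment src->link->dst: bottleneck 5. Total 5.
Augment src->link->mux->dst: bottleneck 2. Total 7.
Augment src->link->valve->dst: bottleneck 1. Total 8.
No augmenting path remains in the residual graph.

8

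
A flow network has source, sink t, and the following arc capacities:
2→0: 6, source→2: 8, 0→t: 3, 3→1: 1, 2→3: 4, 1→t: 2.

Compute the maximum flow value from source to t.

Augment source→2→0→t: bottleneck 3. Total 3.
Augment source→2→3→1→t: bottleneck 1. Total 4.
No augmenting path remains in the residual graph.

4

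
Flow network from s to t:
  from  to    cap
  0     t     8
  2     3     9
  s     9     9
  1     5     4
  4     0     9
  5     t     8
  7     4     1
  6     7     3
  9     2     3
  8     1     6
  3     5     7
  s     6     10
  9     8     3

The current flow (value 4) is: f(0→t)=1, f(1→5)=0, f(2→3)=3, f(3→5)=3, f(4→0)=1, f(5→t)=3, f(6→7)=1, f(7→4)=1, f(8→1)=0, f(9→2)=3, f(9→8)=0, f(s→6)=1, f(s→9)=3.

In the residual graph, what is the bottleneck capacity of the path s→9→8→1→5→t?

3

Residual capacities along the path: s→9: 6, 9→8: 3, 8→1: 6, 1→5: 4, 5→t: 5.
Minimum is 3.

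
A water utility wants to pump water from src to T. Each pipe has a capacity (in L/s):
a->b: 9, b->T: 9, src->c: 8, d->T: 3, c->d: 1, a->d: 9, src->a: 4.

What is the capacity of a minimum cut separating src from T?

Max flow = 5 (via 2 augmenting paths).
In the residual at optimum, the set reachable from src is {c, src}.
Cut edges: src->a (cap 4), c->d (cap 1). Sum = 5.

5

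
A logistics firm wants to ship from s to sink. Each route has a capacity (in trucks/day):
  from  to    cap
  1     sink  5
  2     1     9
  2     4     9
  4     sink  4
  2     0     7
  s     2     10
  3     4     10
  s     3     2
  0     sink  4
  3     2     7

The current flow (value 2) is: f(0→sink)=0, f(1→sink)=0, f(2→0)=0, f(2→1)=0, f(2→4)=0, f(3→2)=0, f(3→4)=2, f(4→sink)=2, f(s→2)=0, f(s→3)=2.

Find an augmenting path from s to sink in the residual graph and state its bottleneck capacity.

Residual along s→2→1→sink: s→2: 10, 2→1: 9, 1→sink: 5.
Bottleneck = min = 5.

s→2→1→sink, bottleneck 5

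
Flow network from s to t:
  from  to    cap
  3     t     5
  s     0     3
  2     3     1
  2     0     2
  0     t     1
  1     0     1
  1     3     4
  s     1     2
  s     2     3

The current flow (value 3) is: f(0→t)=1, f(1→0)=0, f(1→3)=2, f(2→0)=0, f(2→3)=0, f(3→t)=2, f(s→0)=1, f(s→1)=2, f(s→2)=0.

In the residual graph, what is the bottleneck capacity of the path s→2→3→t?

1

Residual capacities along the path: s→2: 3, 2→3: 1, 3→t: 3.
Minimum is 1.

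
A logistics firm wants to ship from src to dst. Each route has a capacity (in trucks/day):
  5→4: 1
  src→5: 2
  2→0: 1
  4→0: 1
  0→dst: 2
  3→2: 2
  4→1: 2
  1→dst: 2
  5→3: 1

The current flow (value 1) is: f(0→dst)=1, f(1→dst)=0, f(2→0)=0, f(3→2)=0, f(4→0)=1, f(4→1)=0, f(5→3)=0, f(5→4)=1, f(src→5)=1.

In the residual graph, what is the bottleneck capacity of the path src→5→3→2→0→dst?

1

Residual capacities along the path: src→5: 1, 5→3: 1, 3→2: 2, 2→0: 1, 0→dst: 1.
Minimum is 1.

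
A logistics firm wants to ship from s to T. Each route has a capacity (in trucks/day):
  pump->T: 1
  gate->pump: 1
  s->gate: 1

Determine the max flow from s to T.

1

Augment s->gate->pump->T: bottleneck 1. Total 1.
No augmenting path remains in the residual graph.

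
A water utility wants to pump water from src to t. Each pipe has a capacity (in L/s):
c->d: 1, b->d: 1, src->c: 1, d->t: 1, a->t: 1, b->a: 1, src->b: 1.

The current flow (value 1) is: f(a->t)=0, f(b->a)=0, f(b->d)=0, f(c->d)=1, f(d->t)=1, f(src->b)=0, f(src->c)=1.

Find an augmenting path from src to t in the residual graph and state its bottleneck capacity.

src->b->a->t, bottleneck 1

Residual along src->b->a->t: src->b: 1, b->a: 1, a->t: 1.
Bottleneck = min = 1.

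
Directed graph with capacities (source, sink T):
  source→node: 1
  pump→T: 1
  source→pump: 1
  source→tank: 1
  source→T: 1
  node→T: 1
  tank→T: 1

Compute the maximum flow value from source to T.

Augment source→T: bottleneck 1. Total 1.
Augment source→pump→T: bottleneck 1. Total 2.
Augment source→tank→T: bottleneck 1. Total 3.
Augment source→node→T: bottleneck 1. Total 4.
No augmenting path remains in the residual graph.

4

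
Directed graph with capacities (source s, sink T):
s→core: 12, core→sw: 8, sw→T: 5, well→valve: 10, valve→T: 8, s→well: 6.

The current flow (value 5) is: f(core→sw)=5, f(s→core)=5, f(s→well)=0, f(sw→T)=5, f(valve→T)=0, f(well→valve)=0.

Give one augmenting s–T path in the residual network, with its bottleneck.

s→well→valve→T, bottleneck 6

Residual along s→well→valve→T: s→well: 6, well→valve: 10, valve→T: 8.
Bottleneck = min = 6.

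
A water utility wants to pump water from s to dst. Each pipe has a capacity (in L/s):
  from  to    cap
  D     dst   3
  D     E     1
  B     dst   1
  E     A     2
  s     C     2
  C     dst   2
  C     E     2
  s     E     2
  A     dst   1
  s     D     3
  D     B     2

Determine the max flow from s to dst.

6

Augment s->D->dst: bottleneck 3. Total 3.
Augment s->C->dst: bottleneck 2. Total 5.
Augment s->E->A->dst: bottleneck 1. Total 6.
No augmenting path remains in the residual graph.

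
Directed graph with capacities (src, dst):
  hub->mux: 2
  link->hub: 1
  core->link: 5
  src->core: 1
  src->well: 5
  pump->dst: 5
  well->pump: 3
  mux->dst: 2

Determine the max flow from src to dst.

Augment src->well->pump->dst: bottleneck 3. Total 3.
Augment src->core->link->hub->mux->dst: bottleneck 1. Total 4.
No augmenting path remains in the residual graph.

4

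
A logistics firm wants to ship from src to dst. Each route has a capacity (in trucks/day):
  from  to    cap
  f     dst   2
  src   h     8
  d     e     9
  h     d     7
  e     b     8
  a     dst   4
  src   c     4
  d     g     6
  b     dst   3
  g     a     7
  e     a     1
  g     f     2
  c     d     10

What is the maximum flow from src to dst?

Augment src->c->d->g->a->dst: bottleneck 4. Total 4.
Augment src->h->d->g->f->dst: bottleneck 2. Total 6.
Augment src->h->d->e->b->dst: bottleneck 3. Total 9.
No augmenting path remains in the residual graph.

9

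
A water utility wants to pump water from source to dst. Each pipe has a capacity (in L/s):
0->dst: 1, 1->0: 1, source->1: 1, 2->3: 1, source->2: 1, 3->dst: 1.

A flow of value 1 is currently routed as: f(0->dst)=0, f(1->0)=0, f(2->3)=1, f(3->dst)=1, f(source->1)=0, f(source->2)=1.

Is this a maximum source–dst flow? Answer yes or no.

No

Residual path source->1->0->dst has bottleneck 1 > 0.
Pushing 1 along it raises the flow to 2, so the given flow is not maximum.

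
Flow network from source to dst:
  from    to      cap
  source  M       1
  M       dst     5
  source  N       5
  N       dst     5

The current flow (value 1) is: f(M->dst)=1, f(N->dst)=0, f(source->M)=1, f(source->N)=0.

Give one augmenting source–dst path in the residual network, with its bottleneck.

source->N->dst, bottleneck 5

Residual along source->N->dst: source->N: 5, N->dst: 5.
Bottleneck = min = 5.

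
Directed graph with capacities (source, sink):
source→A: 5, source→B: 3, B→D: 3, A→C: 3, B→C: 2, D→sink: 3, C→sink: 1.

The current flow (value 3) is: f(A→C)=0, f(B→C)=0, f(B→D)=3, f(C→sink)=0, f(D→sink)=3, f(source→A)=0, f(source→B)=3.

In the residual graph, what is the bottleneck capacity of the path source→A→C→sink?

Residual capacities along the path: source→A: 5, A→C: 3, C→sink: 1.
Minimum is 1.

1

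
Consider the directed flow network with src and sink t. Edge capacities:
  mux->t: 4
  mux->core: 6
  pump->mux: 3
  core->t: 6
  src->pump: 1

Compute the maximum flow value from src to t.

Augment src->pump->mux->t: bottleneck 1. Total 1.
No augmenting path remains in the residual graph.

1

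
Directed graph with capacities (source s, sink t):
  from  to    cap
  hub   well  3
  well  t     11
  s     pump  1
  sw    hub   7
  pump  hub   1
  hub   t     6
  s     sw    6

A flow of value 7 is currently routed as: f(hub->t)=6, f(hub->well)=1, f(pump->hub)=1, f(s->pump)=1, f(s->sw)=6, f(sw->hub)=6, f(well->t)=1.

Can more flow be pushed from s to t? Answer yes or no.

Residual reachable from s: {s}; t is not reachable.
Saturated cut: s->pump, s->sw with total capacity 7 = current flow value. Flow is maximum.

No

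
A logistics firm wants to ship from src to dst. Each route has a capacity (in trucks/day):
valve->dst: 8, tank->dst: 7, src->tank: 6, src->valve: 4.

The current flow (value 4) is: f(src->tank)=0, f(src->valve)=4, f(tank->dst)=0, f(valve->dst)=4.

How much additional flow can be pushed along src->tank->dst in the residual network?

Residual capacities along the path: src->tank: 6, tank->dst: 7.
Minimum is 6.

6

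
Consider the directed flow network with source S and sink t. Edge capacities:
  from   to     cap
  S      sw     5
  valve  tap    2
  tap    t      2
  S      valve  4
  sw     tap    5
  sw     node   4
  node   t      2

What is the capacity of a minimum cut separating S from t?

4

Max flow = 4 (via 2 augmenting paths).
In the residual at optimum, the set reachable from S is {S, node, sw, tap, valve}.
Cut edges: tap->t (cap 2), node->t (cap 2). Sum = 4.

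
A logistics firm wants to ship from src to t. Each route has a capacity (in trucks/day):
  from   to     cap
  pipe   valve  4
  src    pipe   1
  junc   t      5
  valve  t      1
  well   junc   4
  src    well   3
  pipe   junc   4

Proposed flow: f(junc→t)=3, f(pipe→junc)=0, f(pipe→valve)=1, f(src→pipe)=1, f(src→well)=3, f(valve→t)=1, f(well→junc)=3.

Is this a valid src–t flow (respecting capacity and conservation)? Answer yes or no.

Every edge has 0 ≤ f(e) ≤ cap(e).
At each intermediate node, inflow equals outflow.

Yes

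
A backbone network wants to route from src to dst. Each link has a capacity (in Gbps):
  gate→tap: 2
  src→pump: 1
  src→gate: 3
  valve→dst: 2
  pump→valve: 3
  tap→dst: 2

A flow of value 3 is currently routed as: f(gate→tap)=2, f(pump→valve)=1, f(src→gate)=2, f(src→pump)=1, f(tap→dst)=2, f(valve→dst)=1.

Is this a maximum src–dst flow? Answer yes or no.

Residual reachable from src: {gate, src}; dst is not reachable.
Saturated cut: gate→tap, src→pump with total capacity 3 = current flow value. Flow is maximum.

Yes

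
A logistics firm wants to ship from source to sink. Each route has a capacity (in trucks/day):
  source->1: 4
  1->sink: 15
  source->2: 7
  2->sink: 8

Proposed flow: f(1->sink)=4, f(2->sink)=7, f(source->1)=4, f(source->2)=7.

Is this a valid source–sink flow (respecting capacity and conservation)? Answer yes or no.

Every edge has 0 ≤ f(e) ≤ cap(e).
At each intermediate node, inflow equals outflow.

Yes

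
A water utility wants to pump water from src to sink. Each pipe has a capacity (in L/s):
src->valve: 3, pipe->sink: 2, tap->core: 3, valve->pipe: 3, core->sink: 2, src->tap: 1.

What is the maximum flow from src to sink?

Augment src->valve->pipe->sink: bottleneck 2. Total 2.
Augment src->tap->core->sink: bottleneck 1. Total 3.
No augmenting path remains in the residual graph.

3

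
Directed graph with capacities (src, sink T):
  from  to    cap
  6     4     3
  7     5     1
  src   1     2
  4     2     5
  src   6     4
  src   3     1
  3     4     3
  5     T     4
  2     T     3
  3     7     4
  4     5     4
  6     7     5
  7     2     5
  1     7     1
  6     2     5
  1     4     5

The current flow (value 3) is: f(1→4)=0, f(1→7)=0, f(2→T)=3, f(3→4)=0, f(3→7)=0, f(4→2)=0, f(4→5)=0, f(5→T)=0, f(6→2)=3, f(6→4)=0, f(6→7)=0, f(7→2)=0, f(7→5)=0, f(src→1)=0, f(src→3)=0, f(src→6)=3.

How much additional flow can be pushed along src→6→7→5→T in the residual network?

1

Residual capacities along the path: src→6: 1, 6→7: 5, 7→5: 1, 5→T: 4.
Minimum is 1.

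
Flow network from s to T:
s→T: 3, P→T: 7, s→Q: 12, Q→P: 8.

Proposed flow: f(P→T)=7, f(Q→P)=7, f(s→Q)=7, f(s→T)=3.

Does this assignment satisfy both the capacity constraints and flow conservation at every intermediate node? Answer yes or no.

Every edge has 0 ≤ f(e) ≤ cap(e).
At each intermediate node, inflow equals outflow.

Yes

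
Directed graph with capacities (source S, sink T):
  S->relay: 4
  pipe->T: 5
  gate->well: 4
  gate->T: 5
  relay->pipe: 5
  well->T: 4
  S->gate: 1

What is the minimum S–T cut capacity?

Max flow = 5 (via 2 augmenting paths).
In the residual at optimum, the set reachable from S is {S}.
Cut edges: S->gate (cap 1), S->relay (cap 4). Sum = 5.

5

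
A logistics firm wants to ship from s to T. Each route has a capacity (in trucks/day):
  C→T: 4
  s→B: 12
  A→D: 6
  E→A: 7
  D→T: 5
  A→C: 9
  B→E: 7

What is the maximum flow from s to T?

Augment s→B→E→A→D→T: bottleneck 5. Total 5.
Augment s→B→E→A→C→T: bottleneck 2. Total 7.
No augmenting path remains in the residual graph.

7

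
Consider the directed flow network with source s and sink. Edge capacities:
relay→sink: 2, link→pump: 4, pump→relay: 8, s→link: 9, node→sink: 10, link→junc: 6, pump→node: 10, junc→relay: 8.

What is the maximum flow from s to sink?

6

Augment s→link→pump→node→sink: bottleneck 4. Total 4.
Augment s→link→junc→relay→sink: bottleneck 2. Total 6.
No augmenting path remains in the residual graph.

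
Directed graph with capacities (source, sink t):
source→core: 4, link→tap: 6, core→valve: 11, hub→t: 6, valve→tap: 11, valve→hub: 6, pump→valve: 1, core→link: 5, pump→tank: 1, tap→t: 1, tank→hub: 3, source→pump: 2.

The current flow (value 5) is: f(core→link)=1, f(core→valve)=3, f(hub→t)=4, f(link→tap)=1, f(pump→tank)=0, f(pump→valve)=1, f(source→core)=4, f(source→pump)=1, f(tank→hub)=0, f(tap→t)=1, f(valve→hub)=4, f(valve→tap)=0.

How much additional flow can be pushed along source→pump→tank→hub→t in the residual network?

1

Residual capacities along the path: source→pump: 1, pump→tank: 1, tank→hub: 3, hub→t: 2.
Minimum is 1.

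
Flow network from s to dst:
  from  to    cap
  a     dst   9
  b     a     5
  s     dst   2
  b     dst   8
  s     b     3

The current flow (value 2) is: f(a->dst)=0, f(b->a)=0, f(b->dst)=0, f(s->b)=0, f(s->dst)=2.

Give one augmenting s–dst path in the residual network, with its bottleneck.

Residual along s->b->dst: s->b: 3, b->dst: 8.
Bottleneck = min = 3.

s->b->dst, bottleneck 3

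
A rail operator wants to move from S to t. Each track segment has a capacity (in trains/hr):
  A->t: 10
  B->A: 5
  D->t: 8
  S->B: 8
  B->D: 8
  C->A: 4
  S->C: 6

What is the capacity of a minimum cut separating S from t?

12

Max flow = 12 (via 2 augmenting paths).
In the residual at optimum, the set reachable from S is {C, S}.
Cut edges: S->B (cap 8), C->A (cap 4). Sum = 12.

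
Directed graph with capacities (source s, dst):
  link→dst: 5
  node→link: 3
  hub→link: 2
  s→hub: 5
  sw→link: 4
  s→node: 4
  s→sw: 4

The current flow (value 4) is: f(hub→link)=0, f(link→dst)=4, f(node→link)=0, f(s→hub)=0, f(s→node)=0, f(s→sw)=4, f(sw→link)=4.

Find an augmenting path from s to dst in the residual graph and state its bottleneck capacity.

Residual along s→hub→link→dst: s→hub: 5, hub→link: 2, link→dst: 1.
Bottleneck = min = 1.

s→hub→link→dst, bottleneck 1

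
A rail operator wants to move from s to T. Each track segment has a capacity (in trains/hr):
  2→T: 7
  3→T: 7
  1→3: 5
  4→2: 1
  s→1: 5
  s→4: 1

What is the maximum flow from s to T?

Augment s→4→2→T: bottleneck 1. Total 1.
Augment s→1→3→T: bottleneck 5. Total 6.
No augmenting path remains in the residual graph.

6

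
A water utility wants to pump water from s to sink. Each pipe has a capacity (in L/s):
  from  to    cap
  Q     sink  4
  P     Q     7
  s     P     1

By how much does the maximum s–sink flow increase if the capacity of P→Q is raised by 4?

Original max flow = 1.
Edge P→Q does not cross the min cut (source side {s}), so extra capacity there cannot help.
New max flow = 1. Increase = 0.

0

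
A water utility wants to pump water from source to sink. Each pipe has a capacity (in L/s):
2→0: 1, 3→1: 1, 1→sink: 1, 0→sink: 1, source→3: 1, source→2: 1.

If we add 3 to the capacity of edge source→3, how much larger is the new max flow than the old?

0

Original max flow = 2.
Even with extra capacity on source→3, another cut of capacity 2 remains binding.
New max flow = 2. Increase = 0.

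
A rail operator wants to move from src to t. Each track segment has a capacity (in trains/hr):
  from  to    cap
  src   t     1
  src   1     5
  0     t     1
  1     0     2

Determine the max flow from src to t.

2

Augment src→t: bottleneck 1. Total 1.
Augment src→1→0→t: bottleneck 1. Total 2.
No augmenting path remains in the residual graph.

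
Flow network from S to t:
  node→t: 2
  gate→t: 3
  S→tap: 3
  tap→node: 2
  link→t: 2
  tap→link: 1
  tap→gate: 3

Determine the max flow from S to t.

3

Augment S→tap→link→t: bottleneck 1. Total 1.
Augment S→tap→gate→t: bottleneck 2. Total 3.
No augmenting path remains in the residual graph.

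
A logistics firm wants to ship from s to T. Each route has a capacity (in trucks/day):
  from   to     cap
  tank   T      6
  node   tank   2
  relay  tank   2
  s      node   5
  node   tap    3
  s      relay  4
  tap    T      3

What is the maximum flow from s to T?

Augment s→node→tap→T: bottleneck 3. Total 3.
Augment s→node→tank→T: bottleneck 2. Total 5.
Augment s→relay→tank→T: bottleneck 2. Total 7.
No augmenting path remains in the residual graph.

7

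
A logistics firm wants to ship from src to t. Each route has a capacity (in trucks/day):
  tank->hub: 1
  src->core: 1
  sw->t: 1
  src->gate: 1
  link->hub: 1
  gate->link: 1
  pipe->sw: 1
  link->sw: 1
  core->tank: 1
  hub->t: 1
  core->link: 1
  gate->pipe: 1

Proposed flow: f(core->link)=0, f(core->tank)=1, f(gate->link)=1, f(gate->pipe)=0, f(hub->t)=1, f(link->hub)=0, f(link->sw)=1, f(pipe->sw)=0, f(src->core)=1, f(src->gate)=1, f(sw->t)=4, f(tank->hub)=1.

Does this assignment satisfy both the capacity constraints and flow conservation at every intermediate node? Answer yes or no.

No

Capacity violated on sw->t: flow 4 > capacity 1.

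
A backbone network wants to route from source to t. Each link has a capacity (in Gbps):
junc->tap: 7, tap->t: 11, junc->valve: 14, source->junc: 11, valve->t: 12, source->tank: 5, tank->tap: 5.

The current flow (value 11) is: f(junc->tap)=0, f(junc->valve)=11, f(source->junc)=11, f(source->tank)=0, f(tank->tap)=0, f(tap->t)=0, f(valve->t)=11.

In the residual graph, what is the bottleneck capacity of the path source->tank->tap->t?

Residual capacities along the path: source->tank: 5, tank->tap: 5, tap->t: 11.
Minimum is 5.

5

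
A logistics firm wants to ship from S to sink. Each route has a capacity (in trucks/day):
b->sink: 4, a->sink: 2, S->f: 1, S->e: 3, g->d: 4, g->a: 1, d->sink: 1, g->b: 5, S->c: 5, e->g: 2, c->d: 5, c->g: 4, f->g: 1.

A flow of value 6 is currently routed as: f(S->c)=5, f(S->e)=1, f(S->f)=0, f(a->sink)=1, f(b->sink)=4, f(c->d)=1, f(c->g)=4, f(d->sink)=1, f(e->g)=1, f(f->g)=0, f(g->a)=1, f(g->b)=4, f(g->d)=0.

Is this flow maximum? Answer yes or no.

Yes

Residual reachable from S: {S, b, c, d, e, f, g}; sink is not reachable.
Saturated cut: g->a, b->sink, d->sink with total capacity 6 = current flow value. Flow is maximum.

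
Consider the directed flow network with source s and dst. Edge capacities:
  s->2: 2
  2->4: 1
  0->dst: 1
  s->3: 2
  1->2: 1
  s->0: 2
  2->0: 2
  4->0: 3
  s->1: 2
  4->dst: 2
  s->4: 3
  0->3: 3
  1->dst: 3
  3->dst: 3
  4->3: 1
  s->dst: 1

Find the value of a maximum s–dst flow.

Augment s->dst: bottleneck 1. Total 1.
Augment s->1->dst: bottleneck 2. Total 3.
Augment s->4->dst: bottleneck 2. Total 5.
Augment s->0->dst: bottleneck 1. Total 6.
Augment s->3->dst: bottleneck 2. Total 8.
Augment s->4->3->dst: bottleneck 1. Total 9.
No augmenting path remains in the residual graph.

9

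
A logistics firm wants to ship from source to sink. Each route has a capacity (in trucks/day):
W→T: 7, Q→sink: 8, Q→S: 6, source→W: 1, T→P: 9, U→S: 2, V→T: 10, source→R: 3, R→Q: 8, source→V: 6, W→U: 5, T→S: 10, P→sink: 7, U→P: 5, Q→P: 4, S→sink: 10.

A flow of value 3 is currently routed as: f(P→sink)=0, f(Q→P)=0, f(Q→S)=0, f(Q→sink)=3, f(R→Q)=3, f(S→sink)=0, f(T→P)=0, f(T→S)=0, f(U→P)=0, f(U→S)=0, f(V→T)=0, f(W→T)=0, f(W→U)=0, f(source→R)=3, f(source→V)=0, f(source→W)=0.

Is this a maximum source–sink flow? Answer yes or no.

Residual path source→W→U→P→sink has bottleneck 1 > 0.
Pushing 1 along it raises the flow to 4, so the given flow is not maximum.

No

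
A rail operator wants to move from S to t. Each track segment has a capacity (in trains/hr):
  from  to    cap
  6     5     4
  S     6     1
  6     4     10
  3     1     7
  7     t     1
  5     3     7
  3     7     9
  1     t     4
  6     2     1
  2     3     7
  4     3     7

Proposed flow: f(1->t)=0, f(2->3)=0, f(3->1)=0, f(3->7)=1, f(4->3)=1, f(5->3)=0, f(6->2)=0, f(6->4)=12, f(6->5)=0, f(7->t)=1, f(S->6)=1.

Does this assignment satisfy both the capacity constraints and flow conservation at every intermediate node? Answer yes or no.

Capacity violated on 6->4: flow 12 > capacity 10.

No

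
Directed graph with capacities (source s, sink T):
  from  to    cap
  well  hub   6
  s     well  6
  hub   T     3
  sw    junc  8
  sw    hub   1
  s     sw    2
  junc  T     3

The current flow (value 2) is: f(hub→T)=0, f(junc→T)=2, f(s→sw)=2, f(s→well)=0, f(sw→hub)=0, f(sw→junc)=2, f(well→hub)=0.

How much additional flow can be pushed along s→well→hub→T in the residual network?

3

Residual capacities along the path: s→well: 6, well→hub: 6, hub→T: 3.
Minimum is 3.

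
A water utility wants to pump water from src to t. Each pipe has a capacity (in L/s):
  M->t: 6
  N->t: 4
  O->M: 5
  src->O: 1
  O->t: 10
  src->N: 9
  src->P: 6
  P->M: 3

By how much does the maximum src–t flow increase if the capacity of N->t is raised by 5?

Original max flow = 8.
After raising cap(N->t), augmenting paths through that edge carry 5 more units.
New max flow = 13. Increase = 5.

5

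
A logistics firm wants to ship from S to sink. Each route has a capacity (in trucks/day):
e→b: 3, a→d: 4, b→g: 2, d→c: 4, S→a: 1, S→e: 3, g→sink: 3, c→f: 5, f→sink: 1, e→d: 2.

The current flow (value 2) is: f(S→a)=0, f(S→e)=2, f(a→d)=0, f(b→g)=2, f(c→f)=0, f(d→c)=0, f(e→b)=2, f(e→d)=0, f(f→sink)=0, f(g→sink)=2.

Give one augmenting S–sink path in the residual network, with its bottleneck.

Residual along S→e→d→c→f→sink: S→e: 1, e→d: 2, d→c: 4, c→f: 5, f→sink: 1.
Bottleneck = min = 1.

S→e→d→c→f→sink, bottleneck 1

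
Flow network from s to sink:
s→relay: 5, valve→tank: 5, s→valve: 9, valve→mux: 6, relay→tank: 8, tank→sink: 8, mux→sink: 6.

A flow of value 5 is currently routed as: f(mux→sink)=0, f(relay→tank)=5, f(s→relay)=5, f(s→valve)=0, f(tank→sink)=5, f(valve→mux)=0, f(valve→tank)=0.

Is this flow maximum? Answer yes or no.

Residual path s→valve→tank→sink has bottleneck 3 > 0.
Pushing 3 along it raises the flow to 8, so the given flow is not maximum.

No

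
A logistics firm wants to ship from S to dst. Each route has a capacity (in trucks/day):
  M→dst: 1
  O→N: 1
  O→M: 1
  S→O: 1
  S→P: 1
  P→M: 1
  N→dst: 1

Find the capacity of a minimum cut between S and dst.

2

Max flow = 2 (via 2 augmenting paths).
In the residual at optimum, the set reachable from S is {S}.
Cut edges: S→P (cap 1), S→O (cap 1). Sum = 2.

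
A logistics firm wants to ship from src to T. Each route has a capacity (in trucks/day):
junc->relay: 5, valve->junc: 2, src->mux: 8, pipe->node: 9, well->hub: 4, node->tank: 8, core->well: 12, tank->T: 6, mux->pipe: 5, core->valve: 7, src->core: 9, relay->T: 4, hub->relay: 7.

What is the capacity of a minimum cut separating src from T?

Max flow = 9 (via 2 augmenting paths).
In the residual at optimum, the set reachable from src is {core, hub, junc, mux, relay, src, valve, well}.
Cut edges: mux->pipe (cap 5), relay->T (cap 4). Sum = 9.

9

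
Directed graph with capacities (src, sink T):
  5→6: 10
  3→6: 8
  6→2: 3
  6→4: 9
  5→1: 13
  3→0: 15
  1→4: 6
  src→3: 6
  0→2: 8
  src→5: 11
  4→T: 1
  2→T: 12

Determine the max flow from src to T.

10

Augment src→3→0→2→T: bottleneck 6. Total 6.
Augment src→5→6→2→T: bottleneck 3. Total 9.
Augment src→5→6→4→T: bottleneck 1. Total 10.
No augmenting path remains in the residual graph.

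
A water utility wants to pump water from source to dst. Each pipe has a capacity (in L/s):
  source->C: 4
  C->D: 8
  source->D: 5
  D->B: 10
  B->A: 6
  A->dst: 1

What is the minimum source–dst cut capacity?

1

Max flow = 1 (via 1 augmenting path).
In the residual at optimum, the set reachable from source is {A, B, C, D, source}.
Cut edges: A->dst (cap 1). Sum = 1.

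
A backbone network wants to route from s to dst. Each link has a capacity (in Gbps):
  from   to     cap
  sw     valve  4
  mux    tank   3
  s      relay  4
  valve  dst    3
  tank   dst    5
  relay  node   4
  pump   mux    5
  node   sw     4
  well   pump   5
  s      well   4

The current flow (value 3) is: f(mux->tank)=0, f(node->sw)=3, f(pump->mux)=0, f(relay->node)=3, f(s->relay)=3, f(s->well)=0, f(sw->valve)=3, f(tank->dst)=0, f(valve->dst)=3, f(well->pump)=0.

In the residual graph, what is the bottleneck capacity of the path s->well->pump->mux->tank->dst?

3

Residual capacities along the path: s->well: 4, well->pump: 5, pump->mux: 5, mux->tank: 3, tank->dst: 5.
Minimum is 3.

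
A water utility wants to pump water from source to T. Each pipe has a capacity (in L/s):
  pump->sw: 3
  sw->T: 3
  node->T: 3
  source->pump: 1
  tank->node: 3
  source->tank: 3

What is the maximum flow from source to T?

4

Augment source->pump->sw->T: bottleneck 1. Total 1.
Augment source->tank->node->T: bottleneck 3. Total 4.
No augmenting path remains in the residual graph.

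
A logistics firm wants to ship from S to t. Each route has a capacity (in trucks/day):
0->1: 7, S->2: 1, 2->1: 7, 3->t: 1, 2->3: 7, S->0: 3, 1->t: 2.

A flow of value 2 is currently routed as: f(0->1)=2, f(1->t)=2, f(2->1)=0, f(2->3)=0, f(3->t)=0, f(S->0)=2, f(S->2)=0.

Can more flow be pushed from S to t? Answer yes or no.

Residual path S->2->3->t has bottleneck 1 > 0.
Pushing 1 along it raises the flow to 3, so the given flow is not maximum.

Yes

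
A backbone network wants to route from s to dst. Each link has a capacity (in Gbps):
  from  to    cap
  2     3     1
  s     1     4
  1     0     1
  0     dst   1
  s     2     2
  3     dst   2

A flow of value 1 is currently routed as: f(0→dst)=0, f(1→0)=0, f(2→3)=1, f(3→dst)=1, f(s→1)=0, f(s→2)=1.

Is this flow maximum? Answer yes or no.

No

Residual path s→1→0→dst has bottleneck 1 > 0.
Pushing 1 along it raises the flow to 2, so the given flow is not maximum.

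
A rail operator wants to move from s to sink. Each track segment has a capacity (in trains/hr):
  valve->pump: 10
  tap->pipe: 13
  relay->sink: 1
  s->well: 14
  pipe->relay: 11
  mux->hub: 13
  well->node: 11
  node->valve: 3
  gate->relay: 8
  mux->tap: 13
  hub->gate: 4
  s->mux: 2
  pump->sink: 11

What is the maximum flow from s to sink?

4

Augment s->well->node->valve->pump->sink: bottleneck 3. Total 3.
Augment s->mux->hub->gate->relay->sink: bottleneck 1. Total 4.
No augmenting path remains in the residual graph.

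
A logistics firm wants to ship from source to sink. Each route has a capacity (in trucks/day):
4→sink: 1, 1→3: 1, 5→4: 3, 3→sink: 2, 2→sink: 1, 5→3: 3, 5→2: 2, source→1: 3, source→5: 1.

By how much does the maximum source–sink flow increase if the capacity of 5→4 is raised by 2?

Original max flow = 2.
Edge 5→4 does not cross the min cut (source side {1, source}), so extra capacity there cannot help.
New max flow = 2. Increase = 0.

0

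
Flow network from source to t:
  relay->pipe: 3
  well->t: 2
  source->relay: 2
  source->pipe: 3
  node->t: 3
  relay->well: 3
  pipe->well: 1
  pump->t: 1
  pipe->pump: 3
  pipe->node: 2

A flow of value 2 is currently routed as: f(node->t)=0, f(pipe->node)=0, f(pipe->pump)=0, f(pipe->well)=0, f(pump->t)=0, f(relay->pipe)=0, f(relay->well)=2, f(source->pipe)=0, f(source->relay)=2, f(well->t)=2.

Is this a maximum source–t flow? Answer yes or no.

Residual path source->pipe->pump->t has bottleneck 1 > 0.
Pushing 1 along it raises the flow to 3, so the given flow is not maximum.

No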